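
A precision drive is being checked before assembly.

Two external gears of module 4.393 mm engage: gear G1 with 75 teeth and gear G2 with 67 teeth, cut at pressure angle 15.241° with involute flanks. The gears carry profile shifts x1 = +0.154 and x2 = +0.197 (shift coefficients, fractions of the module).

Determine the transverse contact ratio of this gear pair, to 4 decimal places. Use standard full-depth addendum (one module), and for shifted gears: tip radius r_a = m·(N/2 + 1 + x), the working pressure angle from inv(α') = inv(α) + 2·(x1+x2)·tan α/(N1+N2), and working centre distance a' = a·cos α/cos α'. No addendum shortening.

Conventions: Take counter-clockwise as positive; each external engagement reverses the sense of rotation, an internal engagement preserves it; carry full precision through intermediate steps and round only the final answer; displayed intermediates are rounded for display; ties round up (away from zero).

topology: single-mesh involute geometry — m = 4.393, 75T/67T pair
base radii: r_b1 = 158.943456, r_b2 = 141.989488
tip radii: r_a1 = 169.807022, r_a2 = 152.423921
inv(α') = inv(15.241°) + 2·(+0.154+0.197)·tan α/(75+67) = 0.00780388  ⇒  α' = 16.21381°
a' = a·cos α / cos α' = 311.9030·cos 15.241°/cos 16.21381° = 313.397897
action lengths: √(r_a1²−r_b1²) = 59.761212, √(r_a2²−r_b2²) = 55.425961
base pitch p_b = π·m·cos α = 13.315616
CR = (59.761212 + 55.425961 − 313.397897·sin 16.21381°)/13.315616 = 2.078719
contact ratio ≈ 2.0787

2.0787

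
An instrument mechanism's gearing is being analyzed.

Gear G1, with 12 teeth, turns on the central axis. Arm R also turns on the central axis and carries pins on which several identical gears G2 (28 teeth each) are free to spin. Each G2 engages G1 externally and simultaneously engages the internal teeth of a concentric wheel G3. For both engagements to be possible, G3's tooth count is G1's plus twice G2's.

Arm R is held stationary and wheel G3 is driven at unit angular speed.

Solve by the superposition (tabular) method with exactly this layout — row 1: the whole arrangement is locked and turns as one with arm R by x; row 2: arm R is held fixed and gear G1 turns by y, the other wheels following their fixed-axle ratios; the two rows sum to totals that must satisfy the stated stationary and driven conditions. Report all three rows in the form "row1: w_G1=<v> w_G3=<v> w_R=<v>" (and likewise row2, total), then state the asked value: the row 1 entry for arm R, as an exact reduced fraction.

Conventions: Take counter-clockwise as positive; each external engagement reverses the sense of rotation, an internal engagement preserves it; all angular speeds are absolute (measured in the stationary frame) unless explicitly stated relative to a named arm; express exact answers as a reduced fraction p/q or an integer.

row1: w_G1=0 w_G3=0 w_R=0
row2: w_G1=-17/3 w_G3=1 w_R=0
total: w_G1=-17/3 w_G3=1 w_R=0
asked value: 0

topology: planetary set — G1 12T / G2 28T / G3 68T, arm = carrier (Willis)
row 1 — lock + rotate with arm: ω_sun = ω_ring = ω_arm = x
row 2 — arm fixed, fixed-axis ratios: sun y, ring −(12/68)·y, arm 0
boundary: total ω_arm = x = 0 and total ω_ring = x − (12/68)·y = 1  ⇒  y = -17/3, x = 0
row 2 ring = −(12/68)·(-17/3) = 1
totals (row 1 + row 2): sun 0 + (-17/3) = -17/3, ring 0 + 1 = 1, arm 0 + 0 = 0
asked cell (row1, arm) = 0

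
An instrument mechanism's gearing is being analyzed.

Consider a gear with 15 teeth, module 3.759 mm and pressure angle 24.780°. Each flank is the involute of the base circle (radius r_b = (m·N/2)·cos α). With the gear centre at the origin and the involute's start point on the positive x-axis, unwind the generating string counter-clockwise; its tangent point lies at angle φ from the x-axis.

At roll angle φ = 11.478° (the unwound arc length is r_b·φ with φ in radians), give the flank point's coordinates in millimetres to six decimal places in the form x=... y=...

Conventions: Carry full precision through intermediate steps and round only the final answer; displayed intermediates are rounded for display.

x=26.105119 y=0.068320

topology: single-mesh involute geometry — m = 3.759, N = 15
pitch radius r_p = m·N/2 = 3.759·15/2 = 28.192500
base radius r_b = r_p·cos α = 28.192500·cos 24.780° = 25.596643
roll angle φ = 11.478° = 0.20032889 rad
x = r_b·(cos φ + φ·sin φ) = 26.105119
y = r_b·(sin φ − φ·cos φ) = 0.068320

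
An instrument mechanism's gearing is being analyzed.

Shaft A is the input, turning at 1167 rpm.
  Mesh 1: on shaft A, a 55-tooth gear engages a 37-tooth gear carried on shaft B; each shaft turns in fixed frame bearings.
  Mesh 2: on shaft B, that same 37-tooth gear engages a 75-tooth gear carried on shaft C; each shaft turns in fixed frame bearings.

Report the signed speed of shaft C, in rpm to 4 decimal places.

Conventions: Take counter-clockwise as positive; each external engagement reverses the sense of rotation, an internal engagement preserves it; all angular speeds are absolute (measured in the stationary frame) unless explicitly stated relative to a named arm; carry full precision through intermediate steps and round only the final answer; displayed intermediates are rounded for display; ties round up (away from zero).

topology: fixed-axis compound train — 2 meshes, A→C
mesh 1 [55T→37T]: ω = 1167.0000×55/37 = 1734.7297 rpm, sense flips to −
mesh 2 [37T→75T]: ω = 1734.7297×37/75 = 855.8000 rpm, sense flips to +
signed output speed = +855.8000 rpm

+855.8000 rpm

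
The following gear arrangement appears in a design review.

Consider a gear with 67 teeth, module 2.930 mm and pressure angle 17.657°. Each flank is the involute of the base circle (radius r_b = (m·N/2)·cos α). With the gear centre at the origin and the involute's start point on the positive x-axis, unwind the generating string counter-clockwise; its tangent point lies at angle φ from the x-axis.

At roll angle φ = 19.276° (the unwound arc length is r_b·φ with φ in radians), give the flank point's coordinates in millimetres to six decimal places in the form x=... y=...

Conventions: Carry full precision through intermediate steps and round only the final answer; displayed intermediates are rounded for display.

single-mesh involute tooth geometry (67T wheel at module 2.930)
pitch radius r_p = m·N/2 = 2.930·67/2 = 98.155000
base radius r_b = r_p·cos α = 98.155000·cos 17.657° = 93.530858
roll angle φ = 19.276° = 0.33642967 rad
x = r_b·(cos φ + φ·sin φ) = 98.675162
y = r_b·(sin φ − φ·cos φ) = 1.173797

x=98.675162 y=1.173797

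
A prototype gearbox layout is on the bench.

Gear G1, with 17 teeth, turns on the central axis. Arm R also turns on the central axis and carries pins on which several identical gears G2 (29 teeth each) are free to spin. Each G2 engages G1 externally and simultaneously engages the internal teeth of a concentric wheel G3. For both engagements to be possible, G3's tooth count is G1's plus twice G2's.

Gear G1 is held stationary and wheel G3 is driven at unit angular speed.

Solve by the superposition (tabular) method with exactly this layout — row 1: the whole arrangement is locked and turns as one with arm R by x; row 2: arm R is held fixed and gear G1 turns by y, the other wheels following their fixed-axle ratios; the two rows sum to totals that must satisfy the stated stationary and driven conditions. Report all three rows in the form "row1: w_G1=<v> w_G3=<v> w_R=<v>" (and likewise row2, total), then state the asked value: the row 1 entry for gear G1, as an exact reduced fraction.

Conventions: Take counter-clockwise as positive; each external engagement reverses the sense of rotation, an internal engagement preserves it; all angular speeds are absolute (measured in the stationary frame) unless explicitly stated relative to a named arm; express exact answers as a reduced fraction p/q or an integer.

row1: w_G1=75/92 w_G3=75/92 w_R=75/92
row2: w_G1=-75/92 w_G3=17/92 w_R=0
total: w_G1=0 w_G3=1 w_R=75/92
asked value: 75/92

planetary set (17T centre, 29T on arm, 75T internal) — Willis relation
row 1: whole set turns with the arm by x
row 2 — arm fixed, fixed-axis ratios: sun y, ring −(17/75)·y, arm 0
boundary: total ω_sun = x + y = 0 and total ω_ring = x − (17/75)·y = 1  ⇒  y = -75/92, x = 75/92
row 2 ring = −(17/75)·(-75/92) = 17/92
totals (row 1 + row 2): sun 75/92 + (-75/92) = 0, ring 75/92 + 17/92 = 1, arm 75/92 + 0 = 75/92
asked cell (row1, sun) = 75/92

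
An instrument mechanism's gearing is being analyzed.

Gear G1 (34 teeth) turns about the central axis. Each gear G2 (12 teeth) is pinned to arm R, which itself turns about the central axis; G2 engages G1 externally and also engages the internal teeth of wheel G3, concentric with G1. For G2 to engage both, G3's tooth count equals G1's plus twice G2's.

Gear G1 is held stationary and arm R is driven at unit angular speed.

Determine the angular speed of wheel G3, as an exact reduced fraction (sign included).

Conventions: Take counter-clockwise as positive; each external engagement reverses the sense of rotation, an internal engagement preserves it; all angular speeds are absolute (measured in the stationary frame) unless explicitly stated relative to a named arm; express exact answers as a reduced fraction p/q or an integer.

46/29

class = planetary set [G3 = 34+2·12 = 58; Willis about the carrier]
ring teeth: 34 + 2·12 = 58
34(ω_sun−ω_arm) = −58(ω_ring−ω_arm),  ω_sun = 0, ω_arm = 1
ω_ring = 1 − (34/58)(0−1) = 46/29
exact speed ratio = 46/29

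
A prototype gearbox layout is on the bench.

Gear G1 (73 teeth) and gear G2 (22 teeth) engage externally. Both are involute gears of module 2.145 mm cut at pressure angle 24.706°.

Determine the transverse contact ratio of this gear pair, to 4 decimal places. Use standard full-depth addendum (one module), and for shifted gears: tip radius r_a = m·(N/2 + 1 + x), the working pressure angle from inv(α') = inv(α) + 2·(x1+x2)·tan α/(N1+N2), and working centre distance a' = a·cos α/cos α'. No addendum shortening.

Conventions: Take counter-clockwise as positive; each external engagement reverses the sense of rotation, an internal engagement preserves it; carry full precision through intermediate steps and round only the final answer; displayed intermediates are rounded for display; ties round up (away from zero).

topology: single-mesh involute geometry — m = 2.145, 73T/22T pair
base radii: r_b1 = 71.125950, r_b2 = 21.435218
tip radii: r_a1 = 80.437500, r_a2 = 25.740000
no profile shift: α' = α, a' = a
action lengths: √(r_a1²−r_b1²) = 37.567148, √(r_a2²−r_b2²) = 14.250580
base pitch p_b = π·m·cos α = 6.121884
CR = (37.567148 + 14.250580 − 101.887500·sin 24.70600°)/6.121884 = 1.508131
contact ratio ≈ 1.5081

1.5081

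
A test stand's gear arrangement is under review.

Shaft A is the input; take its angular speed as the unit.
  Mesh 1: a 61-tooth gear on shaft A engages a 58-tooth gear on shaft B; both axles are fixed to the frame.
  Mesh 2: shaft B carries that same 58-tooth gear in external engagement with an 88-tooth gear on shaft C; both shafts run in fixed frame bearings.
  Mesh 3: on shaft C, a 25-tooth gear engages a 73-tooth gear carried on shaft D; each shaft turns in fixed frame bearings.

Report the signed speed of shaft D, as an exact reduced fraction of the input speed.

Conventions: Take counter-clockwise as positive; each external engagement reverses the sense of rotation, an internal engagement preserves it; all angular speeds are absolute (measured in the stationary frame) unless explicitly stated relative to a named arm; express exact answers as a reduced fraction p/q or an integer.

3-mesh fixed-axis compound train (all bearings frame-fixed)
mesh 1 [61T→58T]: |ω|/ω_in = 1×61/58 = 61/58, sense flips to −
mesh 2 [58T→88T]: |ω|/ω_in = (61/58)×58/88 = 61/88, sense flips to +
mesh 3 [25T→73T]: |ω|/ω_in = (61/88)×25/73 = 1525/6424, sense flips to −
signed output speed (× input speed) = -1525/6424

-1525/6424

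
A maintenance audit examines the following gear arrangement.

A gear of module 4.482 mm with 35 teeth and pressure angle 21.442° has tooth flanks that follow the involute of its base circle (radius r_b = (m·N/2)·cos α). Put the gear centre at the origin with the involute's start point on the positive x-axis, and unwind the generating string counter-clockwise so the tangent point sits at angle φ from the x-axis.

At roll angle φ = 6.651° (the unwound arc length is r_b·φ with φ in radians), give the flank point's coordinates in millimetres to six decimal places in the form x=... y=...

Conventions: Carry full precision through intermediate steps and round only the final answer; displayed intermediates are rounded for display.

x=73.496589 y=0.038014

recognized (one wheel, involute flank): single-mesh tooth geometry, m = 4.482, N = 35
pitch radius r_p = m·N/2 = 4.482·35/2 = 78.435000
base radius r_b = r_p·cos α = 78.435000·cos 21.442° = 73.006364
roll angle φ = 6.651° = 0.11608185 rad
x = r_b·(cos φ + φ·sin φ) = 73.496589
y = r_b·(sin φ − φ·cos φ) = 0.038014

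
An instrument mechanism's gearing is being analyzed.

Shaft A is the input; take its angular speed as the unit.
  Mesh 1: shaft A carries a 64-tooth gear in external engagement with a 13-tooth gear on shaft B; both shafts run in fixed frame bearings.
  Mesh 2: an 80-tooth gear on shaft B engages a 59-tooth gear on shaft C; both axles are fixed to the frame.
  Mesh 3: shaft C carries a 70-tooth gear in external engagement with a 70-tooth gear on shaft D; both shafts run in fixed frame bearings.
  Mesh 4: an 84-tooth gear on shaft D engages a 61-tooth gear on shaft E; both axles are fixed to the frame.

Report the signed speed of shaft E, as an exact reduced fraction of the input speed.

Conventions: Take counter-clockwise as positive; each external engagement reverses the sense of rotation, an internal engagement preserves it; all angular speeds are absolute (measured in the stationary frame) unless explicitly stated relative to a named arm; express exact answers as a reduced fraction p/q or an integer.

430080/46787

4-mesh fixed-axis compound train (all bearings frame-fixed)
mesh 1 [64T→13T]: |ω|/ω_in = 1×64/13 = 64/13, sense flips to −
mesh 2 [80T→59T]: |ω|/ω_in = (64/13)×80/59 = 5120/767, sense flips to +
mesh 3 [70T→70T]: |ω|/ω_in = (5120/767)×70/70 = 5120/767, sense flips to −
mesh 4 [84T→61T]: |ω|/ω_in = (5120/767)×84/61 = 430080/46787, sense flips to +
signed output speed (× input speed) = 430080/46787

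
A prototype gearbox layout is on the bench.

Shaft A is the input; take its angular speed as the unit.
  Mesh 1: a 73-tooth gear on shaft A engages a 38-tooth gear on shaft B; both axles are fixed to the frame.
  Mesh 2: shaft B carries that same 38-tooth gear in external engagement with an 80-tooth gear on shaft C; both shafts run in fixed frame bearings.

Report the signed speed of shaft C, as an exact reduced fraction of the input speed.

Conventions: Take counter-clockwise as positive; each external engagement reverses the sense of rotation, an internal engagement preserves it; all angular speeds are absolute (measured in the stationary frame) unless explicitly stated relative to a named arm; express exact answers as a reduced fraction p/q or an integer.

2-mesh fixed-axis compound train (all bearings frame-fixed)
mesh 1 [73T→38T]: |ω|/ω_in = 1×73/38 = 73/38, sense flips to −
mesh 2 [38T→80T]: |ω|/ω_in = (73/38)×38/80 = 73/80, sense flips to +
signed output speed (× input speed) = 73/80

73/80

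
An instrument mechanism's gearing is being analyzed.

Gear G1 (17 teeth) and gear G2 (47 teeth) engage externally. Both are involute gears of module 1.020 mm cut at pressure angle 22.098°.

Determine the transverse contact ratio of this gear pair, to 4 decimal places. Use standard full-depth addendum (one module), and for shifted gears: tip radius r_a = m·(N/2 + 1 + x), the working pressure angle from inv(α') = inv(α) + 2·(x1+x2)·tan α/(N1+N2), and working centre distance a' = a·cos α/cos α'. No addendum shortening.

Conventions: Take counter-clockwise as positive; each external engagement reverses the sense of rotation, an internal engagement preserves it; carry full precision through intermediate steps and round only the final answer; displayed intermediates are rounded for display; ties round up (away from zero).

class = single-mesh tooth geometry [involute pair 17T × 47T, m = 1.020]
base radii: r_b1 = 8.033117, r_b2 = 22.209206
tip radii: r_a1 = 9.690000, r_a2 = 24.990000
no profile shift: α' = α, a' = a
action lengths: √(r_a1²−r_b1²) = 5.418960, √(r_a2²−r_b2²) = 11.456494
base pitch p_b = π·m·cos α = 2.969033
CR = (5.418960 + 11.456494 − 32.640000·sin 22.09800°)/2.969033 = 1.548164
contact ratio ≈ 1.5482

1.5482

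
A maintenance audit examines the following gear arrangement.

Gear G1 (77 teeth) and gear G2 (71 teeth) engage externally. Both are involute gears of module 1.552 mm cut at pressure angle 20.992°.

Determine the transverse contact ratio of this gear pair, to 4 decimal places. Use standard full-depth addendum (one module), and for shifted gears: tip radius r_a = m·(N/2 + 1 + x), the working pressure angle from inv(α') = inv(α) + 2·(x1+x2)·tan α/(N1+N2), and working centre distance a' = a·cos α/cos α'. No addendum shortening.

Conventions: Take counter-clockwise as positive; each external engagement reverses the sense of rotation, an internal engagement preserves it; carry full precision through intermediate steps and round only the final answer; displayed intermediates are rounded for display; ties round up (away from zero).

topology: single-mesh involute geometry — m = 1.552, 77T/71T pair
base radii: r_b1 = 55.786287, r_b2 = 51.439304
tip radii: r_a1 = 61.304000, r_a2 = 56.648000
no profile shift: α' = α, a' = a
action lengths: √(r_a1²−r_b1²) = 25.417919, √(r_a2²−r_b2²) = 23.727494
base pitch p_b = π·m·cos α = 4.552150
CR = (25.417919 + 23.727494 − 114.848000·sin 20.99200°)/4.552150 = 1.757969
contact ratio ≈ 1.7580

1.7580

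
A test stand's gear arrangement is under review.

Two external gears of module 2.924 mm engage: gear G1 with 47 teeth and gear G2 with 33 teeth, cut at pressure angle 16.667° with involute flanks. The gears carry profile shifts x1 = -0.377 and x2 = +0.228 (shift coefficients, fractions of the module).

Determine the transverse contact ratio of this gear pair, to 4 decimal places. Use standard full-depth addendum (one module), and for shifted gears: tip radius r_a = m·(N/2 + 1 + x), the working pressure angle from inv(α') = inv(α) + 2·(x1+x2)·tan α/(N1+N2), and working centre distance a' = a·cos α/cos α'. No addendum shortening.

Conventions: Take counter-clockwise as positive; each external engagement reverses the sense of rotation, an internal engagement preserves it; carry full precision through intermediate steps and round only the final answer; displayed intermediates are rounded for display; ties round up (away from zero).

class = single-mesh tooth geometry [involute pair 47T × 33T, m = 2.924]
base radii: r_b1 = 65.827177, r_b2 = 46.219082
tip radii: r_a1 = 70.535652, r_a2 = 51.836672
inv(α') = inv(16.667°) + 2·(-0.377+0.228)·tan α/(47+33) = 0.00737744  ⇒  α' = 15.91925°
a' = a·cos α / cos α' = 116.9600·cos 16.667°/cos 15.91925° = 116.514690
action lengths: √(r_a1²−r_b1²) = 25.338923, √(r_a2²−r_b2²) = 23.469918
base pitch p_b = π·m·cos α = 8.800093
CR = (25.338923 + 23.469918 − 116.514690·sin 15.91925°)/8.800093 = 1.914856
contact ratio ≈ 1.9149

1.9149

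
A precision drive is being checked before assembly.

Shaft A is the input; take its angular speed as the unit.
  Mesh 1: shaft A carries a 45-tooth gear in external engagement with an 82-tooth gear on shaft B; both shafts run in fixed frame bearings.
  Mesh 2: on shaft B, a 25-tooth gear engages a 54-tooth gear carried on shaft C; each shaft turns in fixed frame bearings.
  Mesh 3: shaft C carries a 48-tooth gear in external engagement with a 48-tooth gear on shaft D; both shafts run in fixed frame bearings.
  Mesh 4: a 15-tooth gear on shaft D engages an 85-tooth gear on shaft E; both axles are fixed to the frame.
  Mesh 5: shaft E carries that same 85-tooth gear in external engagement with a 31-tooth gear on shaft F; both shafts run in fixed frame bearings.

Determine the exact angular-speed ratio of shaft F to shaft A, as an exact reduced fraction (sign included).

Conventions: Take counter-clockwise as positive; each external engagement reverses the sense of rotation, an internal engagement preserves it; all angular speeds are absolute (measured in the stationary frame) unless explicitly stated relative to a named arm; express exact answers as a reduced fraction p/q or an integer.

-625/5084

class = fixed-axis compound train [5 meshes; 5 ratios multiply, 5 sense flips]
mesh 1 [45T→82T]: running ratio 45/82, sense −
mesh 2 [25T→54T]: running ratio 125/492, sense +
mesh 3 [48T→48T]: running ratio 125/492, sense −
mesh 4 [15T→85T]: running ratio 125/2788, sense +
mesh 5 [85T→31T]: running ratio 625/5084, sense −
ω_out/ω_in = -625/5084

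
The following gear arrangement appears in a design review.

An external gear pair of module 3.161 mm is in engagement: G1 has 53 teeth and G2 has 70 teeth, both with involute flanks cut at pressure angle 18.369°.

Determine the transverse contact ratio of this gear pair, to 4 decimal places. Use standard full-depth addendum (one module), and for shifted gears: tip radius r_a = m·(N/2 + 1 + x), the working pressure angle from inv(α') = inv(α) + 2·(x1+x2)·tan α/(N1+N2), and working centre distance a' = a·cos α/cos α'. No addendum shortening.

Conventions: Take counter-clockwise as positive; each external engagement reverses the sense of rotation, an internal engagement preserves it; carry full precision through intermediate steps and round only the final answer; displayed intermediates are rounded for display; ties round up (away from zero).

class = single-mesh tooth geometry [involute pair 53T × 70T, m = 3.161]
base radii: r_b1 = 79.498317, r_b2 = 104.997777
tip radii: r_a1 = 86.927500, r_a2 = 113.796000
no profile shift: α' = α, a' = a
action lengths: √(r_a1²−r_b1²) = 35.162592, √(r_a2²−r_b2²) = 43.874782
base pitch p_b = π·m·cos α = 9.424578
CR = (35.162592 + 43.874782 − 194.401500·sin 18.36900°)/9.424578 = 1.885977
contact ratio ≈ 1.8860

1.8860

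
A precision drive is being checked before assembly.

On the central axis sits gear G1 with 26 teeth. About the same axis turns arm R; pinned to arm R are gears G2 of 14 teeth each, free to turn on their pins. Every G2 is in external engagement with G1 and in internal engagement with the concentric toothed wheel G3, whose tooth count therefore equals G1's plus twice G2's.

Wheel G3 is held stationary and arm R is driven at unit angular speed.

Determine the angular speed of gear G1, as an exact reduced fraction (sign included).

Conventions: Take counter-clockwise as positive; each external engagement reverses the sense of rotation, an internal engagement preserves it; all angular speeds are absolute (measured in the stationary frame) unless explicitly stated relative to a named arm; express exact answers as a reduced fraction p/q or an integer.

topology: planetary set — G1 26T / G2 14T / G3 54T, arm = carrier (Willis)
ring teeth: 26 + 2·14 = 54
26(ω_sun−ω_arm) = −54(ω_ring−ω_arm),  ω_ring = 0, ω_arm = 1
ω_sun = 1 − (54/26)(0−1) = 40/13
exact speed ratio = 40/13

40/13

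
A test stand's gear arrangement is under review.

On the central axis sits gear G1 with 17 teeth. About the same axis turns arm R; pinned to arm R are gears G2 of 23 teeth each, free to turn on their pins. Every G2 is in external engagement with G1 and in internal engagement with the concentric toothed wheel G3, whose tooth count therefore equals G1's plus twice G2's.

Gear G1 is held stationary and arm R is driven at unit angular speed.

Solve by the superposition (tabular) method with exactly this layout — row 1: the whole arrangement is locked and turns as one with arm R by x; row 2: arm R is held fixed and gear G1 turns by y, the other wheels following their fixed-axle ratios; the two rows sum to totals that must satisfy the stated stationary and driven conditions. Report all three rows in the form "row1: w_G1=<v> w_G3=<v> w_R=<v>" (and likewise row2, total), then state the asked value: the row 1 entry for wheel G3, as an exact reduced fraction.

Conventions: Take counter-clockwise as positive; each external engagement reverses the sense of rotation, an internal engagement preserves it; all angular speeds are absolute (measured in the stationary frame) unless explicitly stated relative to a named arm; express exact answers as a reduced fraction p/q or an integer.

class = planetary set [G3 = 17+2·23 = 63; Willis about the carrier]
superposition row 1 [locked train]: every member turns x
row 2 — arm fixed, fixed-axis ratios: sun y, ring −(17/63)·y, arm 0
boundary: total ω_sun = x + y = 0 and total ω_arm = x = 1  ⇒  y = -1, x = 1
row 2 ring = −(17/63)·(-1) = 17/63
totals (row 1 + row 2): sun 1 + (-1) = 0, ring 1 + 17/63 = 80/63, arm 1 + 0 = 1
asked cell (row1, ring) = 1

row1: w_G1=1 w_G3=1 w_R=1
row2: w_G1=-1 w_G3=17/63 w_R=0
total: w_G1=0 w_G3=80/63 w_R=1
asked value: 1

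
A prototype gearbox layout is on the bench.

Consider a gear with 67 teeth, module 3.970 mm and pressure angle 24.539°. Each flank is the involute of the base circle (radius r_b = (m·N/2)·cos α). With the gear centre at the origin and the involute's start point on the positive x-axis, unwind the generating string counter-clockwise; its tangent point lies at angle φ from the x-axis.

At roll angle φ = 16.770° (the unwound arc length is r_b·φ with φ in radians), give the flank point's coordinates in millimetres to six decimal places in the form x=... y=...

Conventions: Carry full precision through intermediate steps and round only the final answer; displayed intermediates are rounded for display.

recognized (one wheel, involute flank): single-mesh tooth geometry, m = 3.970, N = 67
pitch radius r_p = m·N/2 = 3.970·67/2 = 132.995000
base radius r_b = r_p·cos α = 132.995000·cos 24.539° = 120.982730
roll angle φ = 16.770° = 0.29269172 rad
x = r_b·(cos φ + φ·sin φ) = 126.054471
y = r_b·(sin φ − φ·cos φ) = 1.002555

x=126.054471 y=1.002555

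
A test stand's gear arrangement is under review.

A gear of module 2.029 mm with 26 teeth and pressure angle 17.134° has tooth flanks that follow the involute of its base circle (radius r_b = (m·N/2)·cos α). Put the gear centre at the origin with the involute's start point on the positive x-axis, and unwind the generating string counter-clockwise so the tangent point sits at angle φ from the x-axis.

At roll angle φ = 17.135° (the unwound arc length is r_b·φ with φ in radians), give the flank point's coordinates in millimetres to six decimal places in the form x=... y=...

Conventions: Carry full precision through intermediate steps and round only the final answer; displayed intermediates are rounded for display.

x=26.308471 y=0.222733

topology: single-mesh involute geometry — m = 2.029, N = 26
pitch radius r_p = m·N/2 = 2.029·26/2 = 26.377000
base radius r_b = r_p·cos α = 26.377000·cos 17.134° = 25.206345
roll angle φ = 17.135° = 0.29906217 rad
x = r_b·(cos φ + φ·sin φ) = 26.308471
y = r_b·(sin φ − φ·cos φ) = 0.222733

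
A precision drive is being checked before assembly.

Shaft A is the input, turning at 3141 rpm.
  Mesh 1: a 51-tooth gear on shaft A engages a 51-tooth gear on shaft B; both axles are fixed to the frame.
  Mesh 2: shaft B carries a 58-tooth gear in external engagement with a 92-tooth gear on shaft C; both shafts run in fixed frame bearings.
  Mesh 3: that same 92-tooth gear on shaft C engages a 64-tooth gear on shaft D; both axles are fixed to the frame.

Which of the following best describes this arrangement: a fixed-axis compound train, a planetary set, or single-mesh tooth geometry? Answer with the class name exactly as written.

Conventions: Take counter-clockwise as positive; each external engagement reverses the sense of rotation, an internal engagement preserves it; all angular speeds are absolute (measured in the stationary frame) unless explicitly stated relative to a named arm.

3-mesh fixed-axis compound train (all bearings frame-fixed)
classification: fixed-axis compound train

fixed-axis compound train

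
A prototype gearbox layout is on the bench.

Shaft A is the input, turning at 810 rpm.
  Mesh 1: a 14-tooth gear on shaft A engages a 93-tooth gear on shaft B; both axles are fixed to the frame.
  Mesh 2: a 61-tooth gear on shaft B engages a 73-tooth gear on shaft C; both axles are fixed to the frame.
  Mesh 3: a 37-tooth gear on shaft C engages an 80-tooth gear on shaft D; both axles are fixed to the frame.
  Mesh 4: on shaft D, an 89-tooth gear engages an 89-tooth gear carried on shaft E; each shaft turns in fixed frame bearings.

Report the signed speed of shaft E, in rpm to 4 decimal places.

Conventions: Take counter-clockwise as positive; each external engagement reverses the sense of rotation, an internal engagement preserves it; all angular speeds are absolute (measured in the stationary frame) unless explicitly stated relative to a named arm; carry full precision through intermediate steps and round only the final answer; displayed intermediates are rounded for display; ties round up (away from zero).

+47.1247 rpm

recognized (5 fixed axles, 4 meshes): fixed-axis compound train
mesh 1 [14T→93T]: ω = 810.0000×14/93 = 121.9355 rpm, sense flips to −
mesh 2 [61T→73T]: ω = 121.9355×61/73 = 101.8913 rpm, sense flips to +
mesh 3 [37T→80T]: ω = 101.8913×37/80 = 47.1247 rpm, sense flips to −
mesh 4 [89T→89T]: ω = 47.1247×89/89 = 47.1247 rpm, sense flips to +
signed output speed = +47.1247 rpm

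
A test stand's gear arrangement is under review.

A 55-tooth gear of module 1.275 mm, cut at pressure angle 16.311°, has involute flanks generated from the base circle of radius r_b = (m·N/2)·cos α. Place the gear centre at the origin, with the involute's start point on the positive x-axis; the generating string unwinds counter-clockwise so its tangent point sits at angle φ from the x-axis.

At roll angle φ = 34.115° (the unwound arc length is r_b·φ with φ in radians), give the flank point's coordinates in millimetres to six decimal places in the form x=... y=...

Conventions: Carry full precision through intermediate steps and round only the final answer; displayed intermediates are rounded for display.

x=39.098004 y=2.284931

class = single-mesh tooth geometry [base-circle involute, m = 1.275, 55T]
pitch radius r_p = m·N/2 = 1.275·55/2 = 35.062500
base radius r_b = r_p·cos α = 35.062500·cos 16.311° = 33.651283
roll angle φ = 34.115° = 0.59541907 rad
x = r_b·(cos φ + φ·sin φ) = 39.098004
y = r_b·(sin φ − φ·cos φ) = 2.284931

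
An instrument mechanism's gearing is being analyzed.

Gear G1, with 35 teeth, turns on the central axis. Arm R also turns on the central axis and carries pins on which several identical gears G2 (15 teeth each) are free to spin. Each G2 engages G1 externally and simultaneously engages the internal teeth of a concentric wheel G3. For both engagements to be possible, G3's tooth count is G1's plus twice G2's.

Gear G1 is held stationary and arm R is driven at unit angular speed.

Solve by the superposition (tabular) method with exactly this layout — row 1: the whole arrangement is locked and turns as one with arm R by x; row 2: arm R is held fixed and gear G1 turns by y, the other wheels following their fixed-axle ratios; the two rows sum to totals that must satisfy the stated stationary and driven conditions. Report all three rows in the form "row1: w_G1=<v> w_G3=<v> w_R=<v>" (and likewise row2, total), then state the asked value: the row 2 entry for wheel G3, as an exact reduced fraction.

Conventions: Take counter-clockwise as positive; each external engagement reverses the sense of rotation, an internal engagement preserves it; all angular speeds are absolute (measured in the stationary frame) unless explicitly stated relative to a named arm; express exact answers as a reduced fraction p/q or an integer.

row1: w_G1=1 w_G3=1 w_R=1
row2: w_G1=-1 w_G3=7/13 w_R=0
total: w_G1=0 w_G3=20/13 w_R=1
asked value: 7/13

class = planetary set [G3 = 35+2·15 = 65; Willis about the carrier]
row 1: whole set turns with the arm by x
row 2: sun turns y, ring = −(35/65)·y, arm 0
boundary: total ω_sun = x + y = 0 and total ω_arm = x = 1  ⇒  y = -1, x = 1
row 2 ring = −(35/65)·(-1) = 7/13
totals (row 1 + row 2): sun 1 + (-1) = 0, ring 1 + 7/13 = 20/13, arm 1 + 0 = 1
asked cell (row2, ring) = 7/13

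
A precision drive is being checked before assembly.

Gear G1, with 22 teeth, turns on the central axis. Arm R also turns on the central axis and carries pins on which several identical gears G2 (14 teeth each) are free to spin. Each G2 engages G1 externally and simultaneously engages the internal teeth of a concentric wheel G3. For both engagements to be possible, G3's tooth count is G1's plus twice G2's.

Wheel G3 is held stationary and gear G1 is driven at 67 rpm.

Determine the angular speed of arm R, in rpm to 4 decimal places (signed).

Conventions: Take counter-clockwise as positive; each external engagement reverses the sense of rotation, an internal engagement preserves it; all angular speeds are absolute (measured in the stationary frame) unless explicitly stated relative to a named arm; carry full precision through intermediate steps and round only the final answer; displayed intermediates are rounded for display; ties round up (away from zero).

+20.4722 rpm

planetary set (22T centre, 14T on arm, 50T internal) — Willis relation
normalise by the input: solve with ω_sun = 1, then scale by 67 rpm
ring teeth: 22 + 2·14 = 50
22(ω_sun−ω_arm) = −50(ω_ring−ω_arm),  ω_ring = 0, ω_sun = 1
22(1−ω_arm) = −50(0−ω_arm)  ⇒  72·ω_arm = 22  ⇒  ω_arm = 11/36
scale: ω_arm = 11/36 × 67 rpm = +20.4722 rpm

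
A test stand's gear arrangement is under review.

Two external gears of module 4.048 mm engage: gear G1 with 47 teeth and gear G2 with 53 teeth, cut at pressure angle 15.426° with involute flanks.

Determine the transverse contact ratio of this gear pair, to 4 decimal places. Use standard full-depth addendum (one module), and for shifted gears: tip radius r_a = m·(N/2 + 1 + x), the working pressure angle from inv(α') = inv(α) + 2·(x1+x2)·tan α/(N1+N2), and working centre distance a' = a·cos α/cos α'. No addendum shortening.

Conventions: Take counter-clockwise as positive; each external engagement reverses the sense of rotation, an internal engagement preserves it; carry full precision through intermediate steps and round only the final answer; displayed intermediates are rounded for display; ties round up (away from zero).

recognized (one external pair, fixed centres): single-mesh tooth geometry, m = 4.048, N1 = 47, N2 = 53
base radii: r_b1 = 91.700995, r_b2 = 103.407505
tip radii: r_a1 = 99.176000, r_a2 = 111.320000
no profile shift: α' = α, a' = a
action lengths: √(r_a1²−r_b1²) = 37.773093, √(r_a2²−r_b2²) = 41.219296
base pitch p_b = π·m·cos α = 12.259029
CR = (37.773093 + 41.219296 − 202.400000·sin 15.42600°)/12.259029 = 2.051981
contact ratio ≈ 2.0520

2.0520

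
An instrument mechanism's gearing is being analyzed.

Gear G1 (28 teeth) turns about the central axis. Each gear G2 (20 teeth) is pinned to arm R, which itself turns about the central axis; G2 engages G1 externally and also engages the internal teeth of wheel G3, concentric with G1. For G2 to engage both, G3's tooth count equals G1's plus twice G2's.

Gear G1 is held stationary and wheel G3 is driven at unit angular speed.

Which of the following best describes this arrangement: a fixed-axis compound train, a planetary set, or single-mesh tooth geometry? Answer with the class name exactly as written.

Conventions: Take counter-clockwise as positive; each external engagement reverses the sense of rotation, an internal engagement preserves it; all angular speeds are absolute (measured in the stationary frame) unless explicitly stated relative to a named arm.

planetary set

recognized (axles ride arm R): planetary set, 28/20/68 teeth
classification: planetary set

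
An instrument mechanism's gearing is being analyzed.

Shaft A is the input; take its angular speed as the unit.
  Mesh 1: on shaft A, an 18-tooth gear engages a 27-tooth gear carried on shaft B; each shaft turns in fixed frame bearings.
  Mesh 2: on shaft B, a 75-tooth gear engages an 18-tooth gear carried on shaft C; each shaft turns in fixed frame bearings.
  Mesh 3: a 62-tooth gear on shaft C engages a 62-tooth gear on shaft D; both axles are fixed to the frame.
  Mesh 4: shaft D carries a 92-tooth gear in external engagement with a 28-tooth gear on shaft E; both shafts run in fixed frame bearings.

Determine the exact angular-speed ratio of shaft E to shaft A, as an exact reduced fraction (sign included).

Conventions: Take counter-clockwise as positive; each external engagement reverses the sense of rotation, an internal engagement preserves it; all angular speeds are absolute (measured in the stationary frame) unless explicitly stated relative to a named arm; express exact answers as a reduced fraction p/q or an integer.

575/63

class = fixed-axis compound train [4 meshes; 4 ratios multiply, 4 sense flips]
mesh 1 [18T→27T]: running ratio 2/3, sense −
mesh 2 [75T→18T]: running ratio 25/9, sense +
mesh 3 [62T→62T]: running ratio 25/9, sense −
mesh 4 [92T→28T]: running ratio 575/63, sense +
ω_out/ω_in = 575/63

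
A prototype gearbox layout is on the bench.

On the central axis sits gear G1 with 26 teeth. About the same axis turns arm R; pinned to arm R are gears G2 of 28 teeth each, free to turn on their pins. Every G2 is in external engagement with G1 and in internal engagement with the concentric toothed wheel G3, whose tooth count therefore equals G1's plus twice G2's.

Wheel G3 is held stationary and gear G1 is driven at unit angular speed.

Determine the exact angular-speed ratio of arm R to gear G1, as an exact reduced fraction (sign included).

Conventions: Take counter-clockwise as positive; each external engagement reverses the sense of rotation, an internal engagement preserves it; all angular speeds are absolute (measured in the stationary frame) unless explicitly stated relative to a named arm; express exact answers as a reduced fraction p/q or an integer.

13/54

class = planetary set [G3 = 26+2·28 = 82; Willis about the carrier]
ring teeth: 26 + 2·28 = 82
26(ω_sun−ω_arm) = −82(ω_ring−ω_arm),  ω_ring = 0, ω_sun = 1
26(1−ω_arm) = −82(0−ω_arm)  ⇒  108·ω_arm = 26  ⇒  ω_arm = 13/54
ω_out/ω_in = 13/54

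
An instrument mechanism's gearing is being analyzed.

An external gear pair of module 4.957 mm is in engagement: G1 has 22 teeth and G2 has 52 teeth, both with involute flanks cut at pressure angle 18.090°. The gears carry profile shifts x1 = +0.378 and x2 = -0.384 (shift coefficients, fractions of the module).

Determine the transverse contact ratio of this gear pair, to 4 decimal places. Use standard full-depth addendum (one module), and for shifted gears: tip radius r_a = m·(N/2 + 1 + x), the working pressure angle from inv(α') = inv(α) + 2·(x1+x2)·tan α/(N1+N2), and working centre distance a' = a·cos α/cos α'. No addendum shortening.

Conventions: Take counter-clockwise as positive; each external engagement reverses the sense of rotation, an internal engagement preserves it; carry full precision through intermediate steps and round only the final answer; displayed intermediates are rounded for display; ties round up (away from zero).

recognized (one external pair, fixed centres): single-mesh tooth geometry, m = 4.957, N1 = 22, N2 = 52
base radii: r_b1 = 51.831727, r_b2 = 122.511355
tip radii: r_a1 = 61.357746, r_a2 = 131.935512
inv(α') = inv(18.090°) + 2·(+0.378-0.384)·tan α/(22+52) = 0.01087418  ⇒  α' = 18.06151°
a' = a·cos α / cos α' = 183.4090·cos 18.090°/cos 18.06151° = 183.379235
action lengths: √(r_a1²−r_b1²) = 32.836642, √(r_a2²−r_b2²) = 48.968839
base pitch p_b = π·m·cos α = 14.803107
CR = (32.836642 + 48.968839 − 183.379235·sin 18.06151°)/14.803107 = 1.685524
contact ratio ≈ 1.6855

1.6855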